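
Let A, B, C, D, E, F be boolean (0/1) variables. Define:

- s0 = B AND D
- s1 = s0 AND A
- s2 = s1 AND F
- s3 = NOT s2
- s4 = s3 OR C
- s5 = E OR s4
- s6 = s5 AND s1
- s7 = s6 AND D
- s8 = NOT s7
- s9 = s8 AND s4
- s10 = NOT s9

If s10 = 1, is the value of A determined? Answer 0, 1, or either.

s10 = NOT s9 must be 1, so s9 = 0.
s9 = s8 AND s4 must be 0, so at least one of s8, s4 is 0.
Every assignment with s10 = 1 has A = 1; there are 8 such assignment(s).

1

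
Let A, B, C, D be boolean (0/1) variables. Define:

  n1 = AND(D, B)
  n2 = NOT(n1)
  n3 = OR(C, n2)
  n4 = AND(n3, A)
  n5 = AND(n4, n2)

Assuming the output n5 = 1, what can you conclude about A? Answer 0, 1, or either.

1

n5 = AND(n4, n2) must be 1, so both n4 = 1 and n2 = 1.
Every assignment with n5 = 1 has A = 1; there are 6 such assignment(s).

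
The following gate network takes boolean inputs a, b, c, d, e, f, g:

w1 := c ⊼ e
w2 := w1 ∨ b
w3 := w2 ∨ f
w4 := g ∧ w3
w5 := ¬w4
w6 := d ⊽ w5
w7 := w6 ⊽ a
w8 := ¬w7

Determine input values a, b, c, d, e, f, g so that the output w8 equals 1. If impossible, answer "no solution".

a=1, b=0, c=0, d=0, e=1, f=0, g=0

w8 = ¬w7 must be 1, so w7 = 0.
Check with a=1, b=0, c=0, d=0, e=1, f=0, g=0:
w1 = c ⊼ e = 0 ⊼ 1 = 1
w2 = w1 ∨ b = 1 ∨ 0 = 1
w3 = w2 ∨ f = 1 ∨ 0 = 1
w4 = g ∧ w3 = 0 ∧ 1 = 0
w5 = ¬w4 = ¬0 = 1
w6 = d ⊽ w5 = 0 ⊽ 1 = 0
w7 = w6 ⊽ a = 0 ⊽ 1 = 0
w8 = ¬w7 = ¬0 = 1
So w8 = 1 as required.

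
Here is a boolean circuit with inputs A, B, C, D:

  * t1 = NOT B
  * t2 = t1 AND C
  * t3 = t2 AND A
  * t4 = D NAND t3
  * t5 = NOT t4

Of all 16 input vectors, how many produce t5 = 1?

1

t5 = NOT t4 must be 1, so t4 = 0.
t4 = D NAND t3 must be 0, so both D = 1 and t3 = 1.
Enumerating the 16 input combinations, 1 give t5 = 1 and 15 give t5 = 0.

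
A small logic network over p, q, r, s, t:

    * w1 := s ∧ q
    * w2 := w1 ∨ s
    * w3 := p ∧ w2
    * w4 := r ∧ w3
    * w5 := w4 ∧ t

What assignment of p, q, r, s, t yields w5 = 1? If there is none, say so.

Check with p=1, q=0, r=1, s=1, t=1:
w1 = s ∧ q = 1 ∧ 0 = 0
w2 = w1 ∨ s = 0 ∨ 1 = 1
w3 = p ∧ w2 = 1 ∧ 1 = 1
w4 = r ∧ w3 = 1 ∧ 1 = 1
w5 = w4 ∧ t = 1 ∧ 1 = 1
So w5 = 1 as required.

p=1, q=0, r=1, s=1, t=1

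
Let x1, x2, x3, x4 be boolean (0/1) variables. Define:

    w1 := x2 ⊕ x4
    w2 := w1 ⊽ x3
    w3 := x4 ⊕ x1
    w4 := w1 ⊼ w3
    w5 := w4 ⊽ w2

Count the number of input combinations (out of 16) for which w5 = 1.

4

w5 = w4 ⊽ w2 must be 1, so both w4 = 0 and w2 = 0.
w4 = w1 ⊼ w3 must be 0, so both w1 = 1 and w3 = 1.
w2 = w1 ⊽ x3 must be 0, so at least one of w1, x3 is 1.
Enumerating the 16 input combinations, 4 give w5 = 1 and 12 give w5 = 0.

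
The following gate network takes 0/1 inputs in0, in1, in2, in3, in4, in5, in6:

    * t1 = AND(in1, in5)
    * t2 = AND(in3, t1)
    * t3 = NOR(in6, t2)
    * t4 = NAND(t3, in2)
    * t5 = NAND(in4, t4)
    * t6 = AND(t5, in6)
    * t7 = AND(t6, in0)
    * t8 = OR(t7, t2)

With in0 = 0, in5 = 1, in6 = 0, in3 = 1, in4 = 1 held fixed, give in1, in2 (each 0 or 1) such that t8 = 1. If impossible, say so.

in1=1, in2=1

Check with in0 = 0, in5 = 1, in6 = 0, in3 = 1, in4 = 1 and in1=1, in2=1:
t1 = AND(in1, in5) = AND(1, 1) = 1
t2 = AND(in3, t1) = AND(1, 1) = 1
t3 = NOR(in6, t2) = NOR(0, 1) = 0
t4 = NAND(t3, in2) = NAND(0, 1) = 1
t5 = NAND(in4, t4) = NAND(1, 1) = 0
t6 = AND(t5, in6) = AND(0, 0) = 0
t7 = AND(t6, in0) = AND(0, 0) = 0
t8 = OR(t7, t2) = OR(0, 1) = 1
So t8 = 1.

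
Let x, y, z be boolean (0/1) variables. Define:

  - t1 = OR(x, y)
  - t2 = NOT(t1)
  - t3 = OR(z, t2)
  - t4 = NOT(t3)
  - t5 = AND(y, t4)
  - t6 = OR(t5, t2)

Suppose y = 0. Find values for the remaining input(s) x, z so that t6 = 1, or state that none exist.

Check with y = 0 and x=0, z=1:
t1 = OR(x, y) = OR(0, 0) = 0
t2 = NOT(t1) = NOT 0 = 1
t3 = OR(z, t2) = OR(1, 1) = 1
t4 = NOT(t3) = NOT 1 = 0
t5 = AND(y, t4) = AND(0, 0) = 0
t6 = OR(t5, t2) = OR(0, 1) = 1
So t6 = 1.

x=0, z=1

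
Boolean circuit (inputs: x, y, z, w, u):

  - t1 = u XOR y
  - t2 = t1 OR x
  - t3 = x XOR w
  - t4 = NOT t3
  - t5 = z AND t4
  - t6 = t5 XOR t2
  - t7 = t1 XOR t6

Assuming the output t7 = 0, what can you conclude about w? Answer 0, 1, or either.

either

Both values of w occur among assignments with t7 = 0:
  w=0: x=0, y=0, z=0, w=0, u=0
  w=1: x=0, y=0, z=0, w=1, u=0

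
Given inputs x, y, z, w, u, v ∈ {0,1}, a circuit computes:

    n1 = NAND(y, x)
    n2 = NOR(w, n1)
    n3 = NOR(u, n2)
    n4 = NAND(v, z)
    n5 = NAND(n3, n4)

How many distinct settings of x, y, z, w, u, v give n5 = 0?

n5 = NAND(n3, n4) must be 0, so both n3 = 1 and n4 = 1.
n3 = NOR(u, n2) must be 1, so both u = 0 and n2 = 0.
n4 = NAND(v, z) must be 1, so at least one of v, z is 0.
Enumerating the 64 input combinations, 21 give n5 = 0 and 43 give n5 = 1.

21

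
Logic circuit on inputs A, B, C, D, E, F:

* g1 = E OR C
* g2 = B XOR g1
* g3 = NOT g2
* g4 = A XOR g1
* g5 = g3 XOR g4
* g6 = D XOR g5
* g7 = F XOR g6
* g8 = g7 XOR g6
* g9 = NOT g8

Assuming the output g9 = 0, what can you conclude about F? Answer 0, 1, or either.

1

g9 = NOT g8 must be 0, so g8 = 1.
Every assignment with g9 = 0 has F = 1; there are 32 such assignment(s).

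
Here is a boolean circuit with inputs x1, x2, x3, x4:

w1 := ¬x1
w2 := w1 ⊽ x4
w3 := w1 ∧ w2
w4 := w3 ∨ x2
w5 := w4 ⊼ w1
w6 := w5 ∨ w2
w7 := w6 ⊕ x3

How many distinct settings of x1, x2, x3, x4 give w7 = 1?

8

w7 = w6 ⊕ x3 must be 1, so w6 and x3 differ.
Enumerating the 16 input combinations, 8 give w7 = 1 and 8 give w7 = 0.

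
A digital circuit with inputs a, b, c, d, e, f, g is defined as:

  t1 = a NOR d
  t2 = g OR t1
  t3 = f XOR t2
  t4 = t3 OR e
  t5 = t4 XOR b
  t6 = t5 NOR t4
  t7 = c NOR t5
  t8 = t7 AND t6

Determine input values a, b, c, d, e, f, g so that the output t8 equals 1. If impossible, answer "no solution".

Check with a=1 b=0 c=0 d=1 e=0 f=1 g=1:
t1 = a NOR d = 1 NOR 1 = 0
t2 = g OR t1 = 1 OR 0 = 1
t3 = f XOR t2 = 1 XOR 1 = 0
t4 = t3 OR e = 0 OR 0 = 0
t5 = t4 XOR b = 0 XOR 0 = 0
t6 = t5 NOR t4 = 0 NOR 0 = 1
t7 = c NOR t5 = 0 NOR 0 = 1
t8 = t7 AND t6 = 1 AND 1 = 1
So t8 = 1 as required.

a=1 b=0 c=0 d=1 e=0 f=1 g=1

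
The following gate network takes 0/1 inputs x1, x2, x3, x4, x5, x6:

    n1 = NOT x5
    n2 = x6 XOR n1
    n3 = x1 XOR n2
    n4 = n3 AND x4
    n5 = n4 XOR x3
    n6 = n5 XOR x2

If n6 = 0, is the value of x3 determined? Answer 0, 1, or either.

either

Both values of x3 occur among assignments with n6 = 0:
  x3=0: x1=0, x2=0, x3=0, x4=0, x5=0, x6=0
  x3=1: x1=0, x2=0, x3=1, x4=1, x5=0, x6=0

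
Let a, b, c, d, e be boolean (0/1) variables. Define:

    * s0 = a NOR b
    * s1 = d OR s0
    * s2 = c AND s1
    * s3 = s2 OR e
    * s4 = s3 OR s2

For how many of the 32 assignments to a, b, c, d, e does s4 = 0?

s4 = s3 OR s2 must be 0, so both s3 = 0 and s2 = 0.
Enumerating the 32 input combinations, 11 give s4 = 0 and 21 give s4 = 1.

11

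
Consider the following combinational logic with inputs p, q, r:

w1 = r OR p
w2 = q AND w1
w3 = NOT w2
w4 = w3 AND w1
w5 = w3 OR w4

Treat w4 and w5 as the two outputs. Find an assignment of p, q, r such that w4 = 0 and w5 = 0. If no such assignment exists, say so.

Check with p=1, q=1, r=1:
w1 = r OR p = 1 OR 1 = 1
w2 = q AND w1 = 1 AND 1 = 1
w3 = NOT w2 = NOT 1 = 0
w4 = w3 AND w1 = 0 AND 1 = 0
w5 = w3 OR w4 = 0 OR 0 = 0
So w4 = 0 and w5 = 0.

p=1, q=1, r=1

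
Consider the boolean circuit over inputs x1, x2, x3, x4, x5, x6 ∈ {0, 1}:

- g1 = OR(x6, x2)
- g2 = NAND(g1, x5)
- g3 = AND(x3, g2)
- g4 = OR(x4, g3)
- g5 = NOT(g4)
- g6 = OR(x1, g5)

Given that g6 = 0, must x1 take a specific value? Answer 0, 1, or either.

g6 = OR(x1, g5) must be 0, so both x1 = 0 and g5 = 0.
g5 = NOT(g4) must be 0, so g4 = 1.
Every assignment with g6 = 0 has x1 = 0; there are 21 such assignment(s).

0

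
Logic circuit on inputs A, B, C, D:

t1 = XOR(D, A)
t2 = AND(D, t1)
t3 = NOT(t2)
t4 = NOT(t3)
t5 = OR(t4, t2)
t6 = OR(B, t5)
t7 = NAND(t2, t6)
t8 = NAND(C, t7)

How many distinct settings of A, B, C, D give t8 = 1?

t8 = NAND(C, t7) must be 1, so at least one of C, t7 is 0.
Enumerating the 16 input combinations, 10 give t8 = 1 and 6 give t8 = 0.

10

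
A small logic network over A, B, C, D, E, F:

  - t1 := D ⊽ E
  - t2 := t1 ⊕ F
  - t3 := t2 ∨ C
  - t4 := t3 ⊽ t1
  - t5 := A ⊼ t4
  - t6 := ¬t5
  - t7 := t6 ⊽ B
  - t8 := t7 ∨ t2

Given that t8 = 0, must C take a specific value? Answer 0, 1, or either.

either

Both values of C occur among assignments with t8 = 0:
  C=0: A=0, B=1, C=0, D=0, E=0, F=1
  C=1: A=0, B=1, C=1, D=0, E=0, F=1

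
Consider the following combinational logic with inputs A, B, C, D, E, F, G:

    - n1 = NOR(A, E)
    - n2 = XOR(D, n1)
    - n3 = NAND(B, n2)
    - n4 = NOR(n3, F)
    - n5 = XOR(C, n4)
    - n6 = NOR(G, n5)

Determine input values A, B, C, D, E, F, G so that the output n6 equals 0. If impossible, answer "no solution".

n6 = NOR(G, n5) must be 0, so at least one of G, n5 is 1.
Check with A=1, B=1, C=1, D=0, E=0, F=1, G=0:
n1 = NOR(A, E) = NOR(1, 0) = 0
n2 = XOR(D, n1) = XOR(0, 0) = 0
n3 = NAND(B, n2) = NAND(1, 0) = 1
n4 = NOR(n3, F) = NOR(1, 1) = 0
n5 = XOR(C, n4) = XOR(1, 0) = 1
n6 = NOR(G, n5) = NOR(0, 1) = 0
So n6 = 0 as required.

A=1, B=1, C=1, D=0, E=0, F=1, G=0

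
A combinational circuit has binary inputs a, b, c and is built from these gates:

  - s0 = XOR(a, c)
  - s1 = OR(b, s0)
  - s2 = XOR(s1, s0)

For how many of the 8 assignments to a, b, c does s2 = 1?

2

s2 = XOR(s1, s0) must be 1, so s1 and s0 differ.
Satisfying assignments:
  a=0, b=1, c=0
  a=1, b=1, c=1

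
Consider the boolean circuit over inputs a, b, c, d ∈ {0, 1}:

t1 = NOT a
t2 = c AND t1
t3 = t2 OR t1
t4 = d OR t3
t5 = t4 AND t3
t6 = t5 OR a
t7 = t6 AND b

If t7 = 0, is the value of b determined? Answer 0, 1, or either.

0

t7 = t6 AND b must be 0, so at least one of t6, b is 0.
Every assignment with t7 = 0 has b = 0; there are 8 such assignment(s).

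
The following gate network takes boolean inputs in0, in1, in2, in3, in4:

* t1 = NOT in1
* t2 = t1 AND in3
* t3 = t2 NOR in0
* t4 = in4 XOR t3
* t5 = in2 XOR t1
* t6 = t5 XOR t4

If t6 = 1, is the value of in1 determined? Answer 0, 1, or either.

either

Both values of in1 occur among assignments with t6 = 1:
  in1=0: in0=0, in1=0, in2=0, in3=0, in4=1
  in1=1: in0=0, in1=1, in2=0, in3=0, in4=0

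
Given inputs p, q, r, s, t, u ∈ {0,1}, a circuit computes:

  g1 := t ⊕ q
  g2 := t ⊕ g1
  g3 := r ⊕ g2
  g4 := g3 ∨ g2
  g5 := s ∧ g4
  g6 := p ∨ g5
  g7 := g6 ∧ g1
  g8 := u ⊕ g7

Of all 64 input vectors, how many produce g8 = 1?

32

g8 = u ⊕ g7 must be 1, so u and g7 differ.
Enumerating the 64 input combinations, 32 give g8 = 1 and 32 give g8 = 0.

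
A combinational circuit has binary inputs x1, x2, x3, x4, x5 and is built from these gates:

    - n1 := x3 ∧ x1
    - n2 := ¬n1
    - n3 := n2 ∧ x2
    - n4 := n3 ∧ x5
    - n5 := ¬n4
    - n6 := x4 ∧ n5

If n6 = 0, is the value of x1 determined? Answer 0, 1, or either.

Both values of x1 occur among assignments with n6 = 0:
  x1=0: x1=0, x2=0, x3=0, x4=0, x5=0
  x1=1: x1=1, x2=0, x3=0, x4=0, x5=0

either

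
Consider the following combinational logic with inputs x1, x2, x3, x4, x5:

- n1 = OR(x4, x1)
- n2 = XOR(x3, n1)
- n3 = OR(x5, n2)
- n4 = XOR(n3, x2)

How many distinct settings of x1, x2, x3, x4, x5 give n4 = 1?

n4 = XOR(n3, x2) must be 1, so n3 and x2 differ.
Enumerating the 32 input combinations, 16 give n4 = 1 and 16 give n4 = 0.

16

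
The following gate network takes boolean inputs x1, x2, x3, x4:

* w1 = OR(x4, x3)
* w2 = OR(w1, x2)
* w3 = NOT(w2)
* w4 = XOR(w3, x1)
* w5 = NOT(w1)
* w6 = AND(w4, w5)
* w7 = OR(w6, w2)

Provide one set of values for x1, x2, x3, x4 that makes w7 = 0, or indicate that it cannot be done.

Check with x1=1 x2=0 x3=0 x4=0:
w1 = OR(x4, x3) = OR(0, 0) = 0
w2 = OR(w1, x2) = OR(0, 0) = 0
w3 = NOT(w2) = NOT 0 = 1
w4 = XOR(w3, x1) = XOR(1, 1) = 0
w5 = NOT(w1) = NOT 0 = 1
w6 = AND(w4, w5) = AND(0, 1) = 0
w7 = OR(w6, w2) = OR(0, 0) = 0
So w7 = 0 as required.

x1=1 x2=0 x3=0 x4=0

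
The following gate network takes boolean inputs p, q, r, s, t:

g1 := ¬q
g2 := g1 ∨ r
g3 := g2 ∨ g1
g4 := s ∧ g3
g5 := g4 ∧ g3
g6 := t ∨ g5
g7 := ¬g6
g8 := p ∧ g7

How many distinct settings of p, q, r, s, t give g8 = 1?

5

g8 = p ∧ g7 must be 1, so both p = 1 and g7 = 1.
g7 = ¬g6 must be 1, so g6 = 0.
g6 = t ∨ g5 must be 0, so both t = 0 and g5 = 0.
Satisfying assignments:
  p=1, q=0, r=0, s=0, t=0
  p=1, q=0, r=1, s=0, t=0
  p=1, q=1, r=0, s=0, t=0
  p=1, q=1, r=0, s=1, t=0
  p=1, q=1, r=1, s=0, t=0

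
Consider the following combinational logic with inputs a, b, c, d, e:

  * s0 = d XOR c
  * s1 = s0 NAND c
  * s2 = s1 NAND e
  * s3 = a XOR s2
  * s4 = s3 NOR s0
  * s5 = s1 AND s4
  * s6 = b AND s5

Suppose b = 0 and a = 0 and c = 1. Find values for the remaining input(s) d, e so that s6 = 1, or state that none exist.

no solution exists

With b = 0 and a = 0 and c = 1 fixed, none of the 4 settings of d, e give s6 = 1.
For example, with d=0, e=1:
s0 = d XOR c = 0 XOR 1 = 1
s1 = s0 NAND c = 1 NAND 1 = 0
s2 = s1 NAND e = 0 NAND 1 = 1
s3 = a XOR s2 = 0 XOR 1 = 1
s4 = s3 NOR s0 = 1 NOR 1 = 0
s5 = s1 AND s4 = 0 AND 0 = 0
s6 = b AND s5 = 0 AND 0 = 0
giving s6 = 0 ≠ 1.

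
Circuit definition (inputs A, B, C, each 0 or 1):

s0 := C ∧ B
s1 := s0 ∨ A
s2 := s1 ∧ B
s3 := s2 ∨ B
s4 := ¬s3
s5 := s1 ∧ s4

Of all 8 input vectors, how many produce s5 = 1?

2

s5 = s1 ∧ s4 must be 1, so both s1 = 1 and s4 = 1.
s1 = s0 ∨ A must be 1, so at least one of s0, A is 1.
Satisfying assignments:
  A=1, B=0, C=0
  A=1, B=0, C=1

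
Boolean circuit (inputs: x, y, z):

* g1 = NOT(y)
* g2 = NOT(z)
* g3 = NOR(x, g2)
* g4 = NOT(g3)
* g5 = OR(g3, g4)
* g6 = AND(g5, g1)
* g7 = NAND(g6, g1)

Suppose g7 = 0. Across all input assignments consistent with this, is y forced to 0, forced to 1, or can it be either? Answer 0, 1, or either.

0

g7 = NAND(g6, g1) must be 0, so both g6 = 1 and g1 = 1.
g6 = AND(g5, g1) must be 1, so both g5 = 1 and g1 = 1.
g1 = NOT(y) must be 1, so y = 0.
Every assignment with g7 = 0 has y = 0; there are 4 such assignment(s).
  x=0, y=0, z=0
  x=0, y=0, z=1
  x=1, y=0, z=0
  x=1, y=0, z=1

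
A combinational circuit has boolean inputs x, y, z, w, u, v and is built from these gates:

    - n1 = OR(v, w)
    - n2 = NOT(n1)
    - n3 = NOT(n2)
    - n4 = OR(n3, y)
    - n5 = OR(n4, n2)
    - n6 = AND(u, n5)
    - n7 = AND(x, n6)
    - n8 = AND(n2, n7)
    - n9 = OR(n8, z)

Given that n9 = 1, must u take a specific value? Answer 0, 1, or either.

Both values of u occur among assignments with n9 = 1:
  u=0: x=0, y=0, z=1, w=0, u=0, v=0
  u=1: x=0, y=0, z=1, w=0, u=1, v=0

either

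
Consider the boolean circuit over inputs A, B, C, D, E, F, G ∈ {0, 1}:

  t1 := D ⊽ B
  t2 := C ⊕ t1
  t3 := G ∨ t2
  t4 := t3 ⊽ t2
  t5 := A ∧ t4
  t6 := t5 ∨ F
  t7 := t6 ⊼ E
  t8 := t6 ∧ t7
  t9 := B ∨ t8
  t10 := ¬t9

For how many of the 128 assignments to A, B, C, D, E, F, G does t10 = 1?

t10 = ¬t9 must be 1, so t9 = 0.
t9 = B ∨ t8 must be 0, so both B = 0 and t8 = 0.
Enumerating the 128 input combinations, 46 give t10 = 1 and 82 give t10 = 0.

46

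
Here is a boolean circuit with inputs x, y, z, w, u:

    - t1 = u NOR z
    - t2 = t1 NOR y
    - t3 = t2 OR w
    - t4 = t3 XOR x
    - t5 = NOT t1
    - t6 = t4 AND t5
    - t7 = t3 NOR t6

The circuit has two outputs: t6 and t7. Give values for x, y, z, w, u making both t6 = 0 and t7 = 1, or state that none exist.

Check with x=0 y=1 z=0 w=0 u=0:
t1 = u NOR z = 0 NOR 0 = 1
t2 = t1 NOR y = 1 NOR 1 = 0
t3 = t2 OR w = 0 OR 0 = 0
t4 = t3 XOR x = 0 XOR 0 = 0
t5 = NOT t1 = NOT 1 = 0
t6 = t4 AND t5 = 0 AND 0 = 0
t7 = t3 NOR t6 = 0 NOR 0 = 1
So t6 = 0 and t7 = 1.

x=0 y=1 z=0 w=0 u=0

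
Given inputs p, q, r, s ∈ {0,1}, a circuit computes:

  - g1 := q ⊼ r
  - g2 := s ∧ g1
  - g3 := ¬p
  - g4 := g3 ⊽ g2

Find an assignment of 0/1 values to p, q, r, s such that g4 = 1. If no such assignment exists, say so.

Check with p=1, q=1, r=0, s=0:
g1 = q ⊼ r = 1 ⊼ 0 = 1
g2 = s ∧ g1 = 0 ∧ 1 = 0
g3 = ¬p = ¬1 = 0
g4 = g3 ⊽ g2 = 0 ⊽ 0 = 1
So g4 = 1 as required.

p=1, q=1, r=0, s=0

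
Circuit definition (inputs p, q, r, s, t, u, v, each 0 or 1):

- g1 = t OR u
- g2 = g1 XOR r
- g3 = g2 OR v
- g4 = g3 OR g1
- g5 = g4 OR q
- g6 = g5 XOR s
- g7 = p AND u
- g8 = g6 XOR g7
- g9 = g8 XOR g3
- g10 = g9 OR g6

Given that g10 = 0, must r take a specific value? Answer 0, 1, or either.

either

Both values of r occur among assignments with g10 = 0:
  r=0: p=0, q=0, r=0, s=0, t=0, u=0, v=0
  r=1: p=0, q=0, r=1, s=1, t=0, u=1, v=0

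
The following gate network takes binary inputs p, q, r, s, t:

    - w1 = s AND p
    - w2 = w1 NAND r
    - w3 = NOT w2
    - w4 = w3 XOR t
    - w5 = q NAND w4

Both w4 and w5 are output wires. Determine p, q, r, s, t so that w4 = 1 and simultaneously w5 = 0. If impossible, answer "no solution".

p=1 q=1 r=0 s=0 t=1

Check with p=1 q=1 r=0 s=0 t=1:
w1 = s AND p = 0 AND 1 = 0
w2 = w1 NAND r = 0 NAND 0 = 1
w3 = NOT w2 = NOT 1 = 0
w4 = w3 XOR t = 0 XOR 1 = 1
w5 = q NAND w4 = 1 NAND 1 = 0
So w4 = 1 and w5 = 0.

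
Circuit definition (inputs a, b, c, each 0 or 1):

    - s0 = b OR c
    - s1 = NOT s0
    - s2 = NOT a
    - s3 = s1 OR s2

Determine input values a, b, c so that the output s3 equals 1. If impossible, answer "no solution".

a=1, b=0, c=0

s3 = s1 OR s2 must be 1, so at least one of s1, s2 is 1.
Check with a=1, b=0, c=0:
s0 = b OR c = 0 OR 0 = 0
s1 = NOT s0 = NOT 0 = 1
s2 = NOT a = NOT 1 = 0
s3 = s1 OR s2 = 1 OR 0 = 1
So s3 = 1 as required.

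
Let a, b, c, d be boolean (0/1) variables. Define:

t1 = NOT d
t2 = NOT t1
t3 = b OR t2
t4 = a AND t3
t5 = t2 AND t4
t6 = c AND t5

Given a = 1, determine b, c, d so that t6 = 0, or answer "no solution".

b=0 c=0 d=0

t6 = c AND t5 must be 0, so at least one of c, t5 is 0.
Check with a = 1 and b=0, c=0, d=0:
t1 = NOT d = NOT 0 = 1
t2 = NOT t1 = NOT 1 = 0
t3 = b OR t2 = 0 OR 0 = 0
t4 = a AND t3 = 1 AND 0 = 0
t5 = t2 AND t4 = 0 AND 0 = 0
t6 = c AND t5 = 0 AND 0 = 0
So t6 = 0.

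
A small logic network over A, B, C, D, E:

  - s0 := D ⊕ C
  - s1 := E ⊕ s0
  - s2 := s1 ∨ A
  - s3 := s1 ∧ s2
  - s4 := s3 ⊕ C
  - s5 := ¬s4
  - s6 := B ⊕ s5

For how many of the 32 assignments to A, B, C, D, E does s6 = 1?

s6 = B ⊕ s5 must be 1, so B and s5 differ.
Enumerating the 32 input combinations, 16 give s6 = 1 and 16 give s6 = 0.

16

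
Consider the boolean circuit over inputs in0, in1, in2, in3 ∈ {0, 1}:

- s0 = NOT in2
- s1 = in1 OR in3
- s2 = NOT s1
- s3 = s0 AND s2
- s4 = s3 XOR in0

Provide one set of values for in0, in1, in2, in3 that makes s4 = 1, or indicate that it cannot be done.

s4 = s3 XOR in0 must be 1, so s3 and in0 differ.
Check with in0=1, in1=1, in2=1, in3=0:
s0 = NOT in2 = NOT 1 = 0
s1 = in1 OR in3 = 1 OR 0 = 1
s2 = NOT s1 = NOT 1 = 0
s3 = s0 AND s2 = 0 AND 0 = 0
s4 = s3 XOR in0 = 0 XOR 1 = 1
So s4 = 1 as required.

in0=1, in1=1, in2=1, in3=0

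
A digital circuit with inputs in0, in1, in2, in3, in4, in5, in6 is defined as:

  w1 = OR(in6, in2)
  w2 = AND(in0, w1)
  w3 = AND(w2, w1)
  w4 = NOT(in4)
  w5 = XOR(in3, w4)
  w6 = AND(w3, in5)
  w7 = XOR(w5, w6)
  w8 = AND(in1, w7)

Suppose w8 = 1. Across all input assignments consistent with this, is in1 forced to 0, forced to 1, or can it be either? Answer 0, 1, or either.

w8 = AND(in1, w7) must be 1, so both in1 = 1 and w7 = 1.
w7 = XOR(w5, w6) must be 1, so w5 and w6 differ.
Every assignment with w8 = 1 has in1 = 1; there are 32 such assignment(s).

1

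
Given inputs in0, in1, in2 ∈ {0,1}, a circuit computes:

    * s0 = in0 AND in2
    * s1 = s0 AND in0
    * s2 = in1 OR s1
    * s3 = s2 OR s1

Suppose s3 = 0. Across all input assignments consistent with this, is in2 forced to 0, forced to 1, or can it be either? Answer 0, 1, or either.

Both values of in2 occur among assignments with s3 = 0:
  in2=0: in0=0, in1=0, in2=0
  in2=1: in0=0, in1=0, in2=1

either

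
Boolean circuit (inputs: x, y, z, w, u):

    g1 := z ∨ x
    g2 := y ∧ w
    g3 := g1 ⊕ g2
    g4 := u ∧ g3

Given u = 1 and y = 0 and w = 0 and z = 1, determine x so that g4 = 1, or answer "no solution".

x=0

Check with u = 1 and y = 0 and w = 0 and z = 1 and x=0:
g1 = z ∨ x = 1 ∨ 0 = 1
g2 = y ∧ w = 0 ∧ 0 = 0
g3 = g1 ⊕ g2 = 1 ⊕ 0 = 1
g4 = u ∧ g3 = 1 ∧ 1 = 1
So g4 = 1.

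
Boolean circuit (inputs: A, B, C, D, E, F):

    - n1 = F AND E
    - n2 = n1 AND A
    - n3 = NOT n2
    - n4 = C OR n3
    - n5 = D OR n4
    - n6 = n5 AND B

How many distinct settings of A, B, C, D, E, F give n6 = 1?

31

n6 = n5 AND B must be 1, so both n5 = 1 and B = 1.
n5 = D OR n4 must be 1, so at least one of D, n4 is 1.
Enumerating the 64 input combinations, 31 give n6 = 1 and 33 give n6 = 0.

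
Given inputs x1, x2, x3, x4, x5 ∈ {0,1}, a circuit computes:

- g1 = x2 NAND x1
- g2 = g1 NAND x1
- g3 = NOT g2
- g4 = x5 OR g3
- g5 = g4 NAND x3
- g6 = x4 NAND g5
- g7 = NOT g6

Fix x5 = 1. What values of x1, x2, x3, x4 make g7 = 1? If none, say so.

x1=1, x2=0, x3=0, x4=1

g7 = NOT g6 must be 1, so g6 = 0.
Check with x5 = 1 and x1=1, x2=0, x3=0, x4=1:
g1 = x2 NAND x1 = 0 NAND 1 = 1
g2 = g1 NAND x1 = 1 NAND 1 = 0
g3 = NOT g2 = NOT 0 = 1
g4 = x5 OR g3 = 1 OR 1 = 1
g5 = g4 NAND x3 = 1 NAND 0 = 1
g6 = x4 NAND g5 = 1 NAND 1 = 0
g7 = NOT g6 = NOT 0 = 1
So g7 = 1.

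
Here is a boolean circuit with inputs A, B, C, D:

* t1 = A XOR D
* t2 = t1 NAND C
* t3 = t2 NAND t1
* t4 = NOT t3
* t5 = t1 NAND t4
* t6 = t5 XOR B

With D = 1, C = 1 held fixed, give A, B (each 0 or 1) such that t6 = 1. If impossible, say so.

A=0, B=0

t6 = t5 XOR B must be 1, so t5 and B differ.
Check with D = 1, C = 1 and A=0, B=0:
t1 = A XOR D = 0 XOR 1 = 1
t2 = t1 NAND C = 1 NAND 1 = 0
t3 = t2 NAND t1 = 0 NAND 1 = 1
t4 = NOT t3 = NOT 1 = 0
t5 = t1 NAND t4 = 1 NAND 0 = 1
t6 = t5 XOR B = 1 XOR 0 = 1
So t6 = 1.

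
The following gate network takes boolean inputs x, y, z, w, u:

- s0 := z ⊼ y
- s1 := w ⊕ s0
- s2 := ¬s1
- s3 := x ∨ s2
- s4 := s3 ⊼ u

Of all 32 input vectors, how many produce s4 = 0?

s4 = s3 ⊼ u must be 0, so both s3 = 1 and u = 1.
Enumerating the 32 input combinations, 12 give s4 = 0 and 20 give s4 = 1.

12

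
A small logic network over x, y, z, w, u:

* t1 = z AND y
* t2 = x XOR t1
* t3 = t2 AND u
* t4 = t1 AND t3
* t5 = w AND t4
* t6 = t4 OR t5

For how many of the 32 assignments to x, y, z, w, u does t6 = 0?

t6 = t4 OR t5 must be 0, so both t4 = 0 and t5 = 0.
t4 = t1 AND t3 must be 0, so at least one of t1, t3 is 0.
Enumerating the 32 input combinations, 30 give t6 = 0 and 2 give t6 = 1.

30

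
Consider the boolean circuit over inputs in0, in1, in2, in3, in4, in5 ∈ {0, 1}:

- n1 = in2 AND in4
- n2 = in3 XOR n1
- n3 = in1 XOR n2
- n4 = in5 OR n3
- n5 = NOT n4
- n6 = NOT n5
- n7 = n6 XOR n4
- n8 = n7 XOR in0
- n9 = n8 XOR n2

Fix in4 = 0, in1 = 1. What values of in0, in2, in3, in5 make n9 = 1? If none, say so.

in0=1, in2=0, in3=0, in5=0

Check with in4 = 0, in1 = 1 and in0=1, in2=0, in3=0, in5=0:
n1 = in2 AND in4 = 0 AND 0 = 0
n2 = in3 XOR n1 = 0 XOR 0 = 0
n3 = in1 XOR n2 = 1 XOR 0 = 1
n4 = in5 OR n3 = 0 OR 1 = 1
n5 = NOT n4 = NOT 1 = 0
n6 = NOT n5 = NOT 0 = 1
n7 = n6 XOR n4 = 1 XOR 1 = 0
n8 = n7 XOR in0 = 0 XOR 1 = 1
n9 = n8 XOR n2 = 1 XOR 0 = 1
So n9 = 1.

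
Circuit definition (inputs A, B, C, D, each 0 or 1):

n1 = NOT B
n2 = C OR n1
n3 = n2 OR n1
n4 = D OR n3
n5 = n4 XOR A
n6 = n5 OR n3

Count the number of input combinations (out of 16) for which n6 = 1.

n6 = n5 OR n3 must be 1, so at least one of n5, n3 is 1.
Enumerating the 16 input combinations, 14 give n6 = 1 and 2 give n6 = 0.

14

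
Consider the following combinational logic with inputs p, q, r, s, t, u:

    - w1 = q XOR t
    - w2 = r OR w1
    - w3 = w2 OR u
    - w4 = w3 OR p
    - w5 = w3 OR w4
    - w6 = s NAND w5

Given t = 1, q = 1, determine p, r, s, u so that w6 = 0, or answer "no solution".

w6 = s NAND w5 must be 0, so both s = 1 and w5 = 1.
Check with t = 1, q = 1 and p=1, r=0, s=1, u=0:
w1 = q XOR t = 1 XOR 1 = 0
w2 = r OR w1 = 0 OR 0 = 0
w3 = w2 OR u = 0 OR 0 = 0
w4 = w3 OR p = 0 OR 1 = 1
w5 = w3 OR w4 = 0 OR 1 = 1
w6 = s NAND w5 = 1 NAND 1 = 0
So w6 = 0.

p=1, r=0, s=1, u=0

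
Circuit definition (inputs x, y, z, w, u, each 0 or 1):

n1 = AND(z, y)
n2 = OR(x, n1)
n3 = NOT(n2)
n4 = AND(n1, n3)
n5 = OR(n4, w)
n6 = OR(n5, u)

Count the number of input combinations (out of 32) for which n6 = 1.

n6 = OR(n5, u) must be 1, so at least one of n5, u is 1.
Enumerating the 32 input combinations, 24 give n6 = 1 and 8 give n6 = 0.

24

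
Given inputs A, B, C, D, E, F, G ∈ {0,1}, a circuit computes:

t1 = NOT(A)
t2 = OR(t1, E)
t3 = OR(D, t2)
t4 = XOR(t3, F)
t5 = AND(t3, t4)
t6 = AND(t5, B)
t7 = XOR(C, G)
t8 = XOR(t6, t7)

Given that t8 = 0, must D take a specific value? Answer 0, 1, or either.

Both values of D occur among assignments with t8 = 0:
  D=0: A=0, B=0, C=0, D=0, E=0, F=0, G=0
  D=1: A=0, B=0, C=0, D=1, E=0, F=0, G=0

either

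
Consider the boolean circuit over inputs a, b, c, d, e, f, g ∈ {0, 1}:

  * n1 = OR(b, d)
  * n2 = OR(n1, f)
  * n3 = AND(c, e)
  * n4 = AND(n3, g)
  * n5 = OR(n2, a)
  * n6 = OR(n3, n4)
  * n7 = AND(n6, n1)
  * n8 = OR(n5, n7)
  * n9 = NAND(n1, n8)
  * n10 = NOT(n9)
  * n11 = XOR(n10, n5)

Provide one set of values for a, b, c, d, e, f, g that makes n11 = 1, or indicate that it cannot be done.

n11 = XOR(n10, n5) must be 1, so n10 and n5 differ.
Check with a=1, b=0, c=0, d=0, e=0, f=0, g=1:
n1 = OR(b, d) = OR(0, 0) = 0
n2 = OR(n1, f) = OR(0, 0) = 0
n3 = AND(c, e) = AND(0, 0) = 0
n4 = AND(n3, g) = AND(0, 1) = 0
n5 = OR(n2, a) = OR(0, 1) = 1
n6 = OR(n3, n4) = OR(0, 0) = 0
n7 = AND(n6, n1) = AND(0, 0) = 0
n8 = OR(n5, n7) = OR(1, 0) = 1
n9 = NAND(n1, n8) = NAND(0, 1) = 1
n10 = NOT(n9) = NOT 1 = 0
n11 = XOR(n10, n5) = XOR(0, 1) = 1
So n11 = 1 as required.

a=1, b=0, c=0, d=0, e=0, f=0, g=1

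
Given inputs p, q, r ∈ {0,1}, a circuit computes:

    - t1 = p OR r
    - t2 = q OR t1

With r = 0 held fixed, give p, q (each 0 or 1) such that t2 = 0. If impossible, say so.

p=0, q=0

t2 = q OR t1 must be 0, so both q = 0 and t1 = 0.
t1 = p OR r must be 0, so both p = 0 and r = 0.
Check with r = 0 and p=0, q=0:
t1 = p OR r = 0 OR 0 = 0
t2 = q OR t1 = 0 OR 0 = 0
So t2 = 0.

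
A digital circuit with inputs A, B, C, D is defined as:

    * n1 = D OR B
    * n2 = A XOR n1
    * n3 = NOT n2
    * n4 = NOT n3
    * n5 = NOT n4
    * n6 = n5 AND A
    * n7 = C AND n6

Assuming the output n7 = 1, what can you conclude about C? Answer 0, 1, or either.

1

n7 = C AND n6 must be 1, so both C = 1 and n6 = 1.
n6 = n5 AND A must be 1, so both n5 = 1 and A = 1.
n5 = NOT n4 must be 1, so n4 = 0.
Every assignment with n7 = 1 has C = 1; there are 3 such assignment(s).
  A=1, B=0, C=1, D=1
  A=1, B=1, C=1, D=0
  A=1, B=1, C=1, D=1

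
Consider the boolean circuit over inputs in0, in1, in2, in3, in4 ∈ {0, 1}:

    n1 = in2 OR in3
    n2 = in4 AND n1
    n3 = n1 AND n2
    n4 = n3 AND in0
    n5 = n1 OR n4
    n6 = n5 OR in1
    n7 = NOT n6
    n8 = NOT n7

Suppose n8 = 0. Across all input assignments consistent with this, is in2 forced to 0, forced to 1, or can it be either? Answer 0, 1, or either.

0

n8 = NOT n7 must be 0, so n7 = 1.
n7 = NOT n6 must be 1, so n6 = 0.
Every assignment with n8 = 0 has in2 = 0; there are 4 such assignment(s).
  in0=0, in1=0, in2=0, in3=0, in4=0
  in0=0, in1=0, in2=0, in3=0, in4=1
  in0=1, in1=0, in2=0, in3=0, in4=0
  in0=1, in1=0, in2=0, in3=0, in4=1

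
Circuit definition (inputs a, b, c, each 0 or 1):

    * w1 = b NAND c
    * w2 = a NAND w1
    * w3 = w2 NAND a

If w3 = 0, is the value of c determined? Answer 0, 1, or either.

1

w3 = w2 NAND a must be 0, so both w2 = 1 and a = 1.
Every assignment with w3 = 0 has c = 1; there are 1 such assignment(s).
  a=1, b=1, c=1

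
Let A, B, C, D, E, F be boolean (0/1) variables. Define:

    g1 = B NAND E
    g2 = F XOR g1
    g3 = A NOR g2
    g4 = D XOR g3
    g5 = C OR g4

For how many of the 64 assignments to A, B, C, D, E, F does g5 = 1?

g5 = C OR g4 must be 1, so at least one of C, g4 is 1.
Enumerating the 64 input combinations, 48 give g5 = 1 and 16 give g5 = 0.

48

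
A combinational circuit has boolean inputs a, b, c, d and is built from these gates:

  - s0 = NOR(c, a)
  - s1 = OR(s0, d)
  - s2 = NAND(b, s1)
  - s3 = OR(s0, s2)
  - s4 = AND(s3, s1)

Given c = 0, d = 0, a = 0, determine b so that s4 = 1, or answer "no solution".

b=1

s4 = AND(s3, s1) must be 1, so both s3 = 1 and s1 = 1.
Check with c = 0, d = 0, a = 0 and b=1:
s0 = NOR(c, a) = NOR(0, 0) = 1
s1 = OR(s0, d) = OR(1, 0) = 1
s2 = NAND(b, s1) = NAND(1, 1) = 0
s3 = OR(s0, s2) = OR(1, 0) = 1
s4 = AND(s3, s1) = AND(1, 1) = 1
So s4 = 1.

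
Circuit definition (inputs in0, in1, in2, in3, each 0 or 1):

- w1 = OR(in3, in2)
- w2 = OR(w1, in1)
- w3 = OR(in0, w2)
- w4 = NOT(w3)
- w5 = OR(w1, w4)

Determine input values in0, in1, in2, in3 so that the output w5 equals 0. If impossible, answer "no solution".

w5 = OR(w1, w4) must be 0, so both w1 = 0 and w4 = 0.
w1 = OR(in3, in2) must be 0, so both in3 = 0 and in2 = 0.
Check with in0=1, in1=1, in2=0, in3=0:
w1 = OR(in3, in2) = OR(0, 0) = 0
w2 = OR(w1, in1) = OR(0, 1) = 1
w3 = OR(in0, w2) = OR(1, 1) = 1
w4 = NOT(w3) = NOT 1 = 0
w5 = OR(w1, w4) = OR(0, 0) = 0
So w5 = 0 as required.

in0=1, in1=1, in2=0, in3=0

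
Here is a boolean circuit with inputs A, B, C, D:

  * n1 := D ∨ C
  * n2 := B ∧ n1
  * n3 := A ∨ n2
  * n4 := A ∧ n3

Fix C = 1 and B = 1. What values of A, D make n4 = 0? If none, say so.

A=0, D=1

n4 = A ∧ n3 must be 0, so at least one of A, n3 is 0.
Check with C = 1 and B = 1 and A=0, D=1:
n1 = D ∨ C = 1 ∨ 1 = 1
n2 = B ∧ n1 = 1 ∧ 1 = 1
n3 = A ∨ n2 = 0 ∨ 1 = 1
n4 = A ∧ n3 = 0 ∧ 1 = 0
So n4 = 0.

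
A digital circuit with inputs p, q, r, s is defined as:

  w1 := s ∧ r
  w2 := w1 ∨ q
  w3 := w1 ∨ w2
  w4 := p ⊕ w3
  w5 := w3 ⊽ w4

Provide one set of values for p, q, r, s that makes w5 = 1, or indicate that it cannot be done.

w5 = w3 ⊽ w4 must be 1, so both w3 = 0 and w4 = 0.
Check with p=0, q=0, r=1, s=0:
w1 = s ∧ r = 0 ∧ 1 = 0
w2 = w1 ∨ q = 0 ∨ 0 = 0
w3 = w1 ∨ w2 = 0 ∨ 0 = 0
w4 = p ⊕ w3 = 0 ⊕ 0 = 0
w5 = w3 ⊽ w4 = 0 ⊽ 0 = 1
So w5 = 1 as required.

p=0, q=0, r=1, s=0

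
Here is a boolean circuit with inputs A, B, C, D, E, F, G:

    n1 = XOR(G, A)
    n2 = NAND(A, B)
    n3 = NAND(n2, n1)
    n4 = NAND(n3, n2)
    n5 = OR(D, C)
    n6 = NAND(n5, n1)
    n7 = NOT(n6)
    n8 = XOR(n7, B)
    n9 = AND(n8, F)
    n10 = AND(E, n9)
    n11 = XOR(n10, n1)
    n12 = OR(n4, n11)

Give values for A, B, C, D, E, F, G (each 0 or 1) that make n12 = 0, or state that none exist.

A=1 B=0 C=0 D=0 E=1 F=0 G=1

n12 = OR(n4, n11) must be 0, so both n4 = 0 and n11 = 0.
Check with A=1 B=0 C=0 D=0 E=1 F=0 G=1:
n1 = XOR(G, A) = XOR(1, 1) = 0
n2 = NAND(A, B) = NAND(1, 0) = 1
n3 = NAND(n2, n1) = NAND(1, 0) = 1
n4 = NAND(n3, n2) = NAND(1, 1) = 0
n5 = OR(D, C) = OR(0, 0) = 0
n6 = NAND(n5, n1) = NAND(0, 0) = 1
n7 = NOT(n6) = NOT 1 = 0
n8 = XOR(n7, B) = XOR(0, 0) = 0
n9 = AND(n8, F) = AND(0, 0) = 0
n10 = AND(E, n9) = AND(1, 0) = 0
n11 = XOR(n10, n1) = XOR(0, 0) = 0
n12 = OR(n4, n11) = OR(0, 0) = 0
So n12 = 0 as required.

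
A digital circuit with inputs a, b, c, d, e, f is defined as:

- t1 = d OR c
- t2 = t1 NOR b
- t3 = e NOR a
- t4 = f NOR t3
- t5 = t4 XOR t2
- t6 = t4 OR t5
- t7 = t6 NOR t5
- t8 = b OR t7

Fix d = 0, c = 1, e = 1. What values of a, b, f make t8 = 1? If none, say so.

t8 = b OR t7 must be 1, so at least one of b, t7 is 1.
Check with d = 0, c = 1, e = 1 and a=0, b=1, f=1:
t1 = d OR c = 0 OR 1 = 1
t2 = t1 NOR b = 1 NOR 1 = 0
t3 = e NOR a = 1 NOR 0 = 0
t4 = f NOR t3 = 1 NOR 0 = 0
t5 = t4 XOR t2 = 0 XOR 0 = 0
t6 = t4 OR t5 = 0 OR 0 = 0
t7 = t6 NOR t5 = 0 NOR 0 = 1
t8 = b OR t7 = 1 OR 1 = 1
So t8 = 1.

a=0 b=1 f=1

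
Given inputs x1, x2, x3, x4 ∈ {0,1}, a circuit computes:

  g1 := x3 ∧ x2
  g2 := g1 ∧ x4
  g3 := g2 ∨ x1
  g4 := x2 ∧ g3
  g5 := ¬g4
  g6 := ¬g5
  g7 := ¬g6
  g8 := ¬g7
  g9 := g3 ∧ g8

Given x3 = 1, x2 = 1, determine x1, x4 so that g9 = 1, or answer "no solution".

Check with x3 = 1, x2 = 1 and x1=1, x4=1:
g1 = x3 ∧ x2 = 1 ∧ 1 = 1
g2 = g1 ∧ x4 = 1 ∧ 1 = 1
g3 = g2 ∨ x1 = 1 ∨ 1 = 1
g4 = x2 ∧ g3 = 1 ∧ 1 = 1
g5 = ¬g4 = ¬1 = 0
g6 = ¬g5 = ¬0 = 1
g7 = ¬g6 = ¬1 = 0
g8 = ¬g7 = ¬0 = 1
g9 = g3 ∧ g8 = 1 ∧ 1 = 1
So g9 = 1.

x1=1 x4=1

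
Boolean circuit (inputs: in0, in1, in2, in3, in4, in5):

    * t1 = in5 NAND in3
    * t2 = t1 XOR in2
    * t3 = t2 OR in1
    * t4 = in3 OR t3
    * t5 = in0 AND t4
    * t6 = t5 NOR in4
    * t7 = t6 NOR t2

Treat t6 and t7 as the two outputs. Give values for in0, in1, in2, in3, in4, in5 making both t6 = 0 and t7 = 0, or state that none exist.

in0=1 in1=0 in2=1 in3=1 in4=1 in5=1

Check with in0=1 in1=0 in2=1 in3=1 in4=1 in5=1:
t1 = in5 NAND in3 = 1 NAND 1 = 0
t2 = t1 XOR in2 = 0 XOR 1 = 1
t3 = t2 OR in1 = 1 OR 0 = 1
t4 = in3 OR t3 = 1 OR 1 = 1
t5 = in0 AND t4 = 1 AND 1 = 1
t6 = t5 NOR in4 = 1 NOR 1 = 0
t7 = t6 NOR t2 = 0 NOR 1 = 0
So t6 = 0 and t7 = 0.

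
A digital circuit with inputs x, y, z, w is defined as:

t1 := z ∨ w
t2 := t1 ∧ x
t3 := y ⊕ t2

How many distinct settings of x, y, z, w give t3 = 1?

t3 = y ⊕ t2 must be 1, so y and t2 differ.
Enumerating the 16 input combinations, 8 give t3 = 1 and 8 give t3 = 0.

8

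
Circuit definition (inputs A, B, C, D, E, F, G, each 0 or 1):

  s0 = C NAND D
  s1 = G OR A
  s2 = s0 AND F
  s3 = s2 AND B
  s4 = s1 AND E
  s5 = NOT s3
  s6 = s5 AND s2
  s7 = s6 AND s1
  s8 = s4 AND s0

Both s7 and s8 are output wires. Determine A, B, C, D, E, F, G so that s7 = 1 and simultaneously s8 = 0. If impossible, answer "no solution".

A=1, B=0, C=0, D=0, E=0, F=1, G=0

Check with A=1, B=0, C=0, D=0, E=0, F=1, G=0:
s0 = C NAND D = 0 NAND 0 = 1
s1 = G OR A = 0 OR 1 = 1
s2 = s0 AND F = 1 AND 1 = 1
s3 = s2 AND B = 1 AND 0 = 0
s4 = s1 AND E = 1 AND 0 = 0
s5 = NOT s3 = NOT 0 = 1
s6 = s5 AND s2 = 1 AND 1 = 1
s7 = s6 AND s1 = 1 AND 1 = 1
s8 = s4 AND s0 = 0 AND 1 = 0
So s7 = 1 and s8 = 0.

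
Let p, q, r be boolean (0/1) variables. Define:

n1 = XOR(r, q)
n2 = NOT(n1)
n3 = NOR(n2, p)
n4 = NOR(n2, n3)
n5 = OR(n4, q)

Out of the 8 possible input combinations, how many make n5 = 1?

n5 = OR(n4, q) must be 1, so at least one of n4, q is 1.
Satisfying assignments:
  p=0, q=1, r=0
  p=0, q=1, r=1
  p=1, q=0, r=1
  p=1, q=1, r=0
  p=1, q=1, r=1

5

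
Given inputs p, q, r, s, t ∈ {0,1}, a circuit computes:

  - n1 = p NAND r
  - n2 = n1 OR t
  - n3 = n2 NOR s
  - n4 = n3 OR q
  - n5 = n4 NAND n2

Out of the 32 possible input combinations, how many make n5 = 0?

14

n5 = n4 NAND n2 must be 0, so both n4 = 1 and n2 = 1.
Enumerating the 32 input combinations, 14 give n5 = 0 and 18 give n5 = 1.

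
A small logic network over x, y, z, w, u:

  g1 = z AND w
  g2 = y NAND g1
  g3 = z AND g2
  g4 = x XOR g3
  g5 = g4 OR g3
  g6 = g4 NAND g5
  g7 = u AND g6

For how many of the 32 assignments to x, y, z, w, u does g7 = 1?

8

g7 = u AND g6 must be 1, so both u = 1 and g6 = 1.
g6 = g4 NAND g5 must be 1, so at least one of g4, g5 is 0.
Enumerating the 32 input combinations, 8 give g7 = 1 and 24 give g7 = 0.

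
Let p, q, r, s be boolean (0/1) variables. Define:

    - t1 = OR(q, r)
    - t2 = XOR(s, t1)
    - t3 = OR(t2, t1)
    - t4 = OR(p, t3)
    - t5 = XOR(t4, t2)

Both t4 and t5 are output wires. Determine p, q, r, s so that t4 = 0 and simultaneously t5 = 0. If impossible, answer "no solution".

p=0 q=0 r=0 s=0

Check with p=0 q=0 r=0 s=0:
t1 = OR(q, r) = OR(0, 0) = 0
t2 = XOR(s, t1) = XOR(0, 0) = 0
t3 = OR(t2, t1) = OR(0, 0) = 0
t4 = OR(p, t3) = OR(0, 0) = 0
t5 = XOR(t4, t2) = XOR(0, 0) = 0
So t4 = 0 and t5 = 0.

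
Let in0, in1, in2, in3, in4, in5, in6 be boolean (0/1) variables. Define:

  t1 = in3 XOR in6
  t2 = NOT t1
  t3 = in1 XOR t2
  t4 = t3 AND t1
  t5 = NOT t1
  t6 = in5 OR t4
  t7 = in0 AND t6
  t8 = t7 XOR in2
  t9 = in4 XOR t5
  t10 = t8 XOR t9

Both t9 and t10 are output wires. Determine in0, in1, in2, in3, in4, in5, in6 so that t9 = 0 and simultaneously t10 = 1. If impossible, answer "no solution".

Check with in0=0, in1=1, in2=1, in3=1, in4=1, in5=1, in6=1:
t1 = in3 XOR in6 = 1 XOR 1 = 0
t2 = NOT t1 = NOT 0 = 1
t3 = in1 XOR t2 = 1 XOR 1 = 0
t4 = t3 AND t1 = 0 AND 0 = 0
t5 = NOT t1 = NOT 0 = 1
t6 = in5 OR t4 = 1 OR 0 = 1
t7 = in0 AND t6 = 0 AND 1 = 0
t8 = t7 XOR in2 = 0 XOR 1 = 1
t9 = in4 XOR t5 = 1 XOR 1 = 0
t10 = t8 XOR t9 = 1 XOR 0 = 1
So t9 = 0 and t10 = 1.

in0=0, in1=1, in2=1, in3=1, in4=1, in5=1, in6=1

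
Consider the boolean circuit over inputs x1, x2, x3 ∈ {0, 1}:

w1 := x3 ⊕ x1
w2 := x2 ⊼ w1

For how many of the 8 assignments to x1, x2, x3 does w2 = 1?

6

w2 = x2 ⊼ w1 must be 1, so at least one of x2, w1 is 0.
Satisfying assignments:
  x1=0, x2=0, x3=0
  x1=0, x2=0, x3=1
  x1=0, x2=1, x3=0
  x1=1, x2=0, x3=0
  x1=1, x2=0, x3=1
  x1=1, x2=1, x3=1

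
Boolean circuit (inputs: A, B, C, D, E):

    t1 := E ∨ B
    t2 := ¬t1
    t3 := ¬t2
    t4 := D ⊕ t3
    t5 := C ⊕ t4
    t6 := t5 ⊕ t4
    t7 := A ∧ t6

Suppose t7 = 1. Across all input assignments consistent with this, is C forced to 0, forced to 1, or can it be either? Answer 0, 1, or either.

t7 = A ∧ t6 must be 1, so both A = 1 and t6 = 1.
t6 = t5 ⊕ t4 must be 1, so t5 and t4 differ.
Every assignment with t7 = 1 has C = 1; there are 8 such assignment(s).

1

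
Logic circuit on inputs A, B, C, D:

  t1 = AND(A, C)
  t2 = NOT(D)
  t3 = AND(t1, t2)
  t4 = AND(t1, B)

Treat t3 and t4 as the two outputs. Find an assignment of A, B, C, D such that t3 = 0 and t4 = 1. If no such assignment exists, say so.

A=1, B=1, C=1, D=1

Check with A=1, B=1, C=1, D=1:
t1 = AND(A, C) = AND(1, 1) = 1
t2 = NOT(D) = NOT 1 = 0
t3 = AND(t1, t2) = AND(1, 0) = 0
t4 = AND(t1, B) = AND(1, 1) = 1
So t3 = 0 and t4 = 1.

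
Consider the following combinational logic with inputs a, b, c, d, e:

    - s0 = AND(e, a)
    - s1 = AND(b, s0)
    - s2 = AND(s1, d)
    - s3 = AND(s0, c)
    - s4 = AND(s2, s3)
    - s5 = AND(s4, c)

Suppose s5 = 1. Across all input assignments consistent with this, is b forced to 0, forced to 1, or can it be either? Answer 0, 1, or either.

s5 = AND(s4, c) must be 1, so both s4 = 1 and c = 1.
s4 = AND(s2, s3) must be 1, so both s2 = 1 and s3 = 1.
s2 = AND(s1, d) must be 1, so both s1 = 1 and d = 1.
Every assignment with s5 = 1 has b = 1; there are 1 such assignment(s).
  a=1, b=1, c=1, d=1, e=1

1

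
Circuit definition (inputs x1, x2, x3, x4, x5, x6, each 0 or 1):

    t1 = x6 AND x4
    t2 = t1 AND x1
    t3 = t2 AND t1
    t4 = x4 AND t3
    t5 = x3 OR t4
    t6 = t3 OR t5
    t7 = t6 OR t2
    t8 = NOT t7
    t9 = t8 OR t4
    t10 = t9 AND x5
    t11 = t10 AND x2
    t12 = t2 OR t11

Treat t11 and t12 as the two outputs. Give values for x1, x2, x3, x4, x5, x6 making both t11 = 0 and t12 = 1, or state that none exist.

x1=1, x2=0, x3=1, x4=1, x5=1, x6=1

Check with x1=1, x2=0, x3=1, x4=1, x5=1, x6=1:
t1 = x6 AND x4 = 1 AND 1 = 1
t2 = t1 AND x1 = 1 AND 1 = 1
t3 = t2 AND t1 = 1 AND 1 = 1
t4 = x4 AND t3 = 1 AND 1 = 1
t5 = x3 OR t4 = 1 OR 1 = 1
t6 = t3 OR t5 = 1 OR 1 = 1
t7 = t6 OR t2 = 1 OR 1 = 1
t8 = NOT t7 = NOT 1 = 0
t9 = t8 OR t4 = 0 OR 1 = 1
t10 = t9 AND x5 = 1 AND 1 = 1
t11 = t10 AND x2 = 1 AND 0 = 0
t12 = t2 OR t11 = 1 OR 0 = 1
So t11 = 0 and t12 = 1.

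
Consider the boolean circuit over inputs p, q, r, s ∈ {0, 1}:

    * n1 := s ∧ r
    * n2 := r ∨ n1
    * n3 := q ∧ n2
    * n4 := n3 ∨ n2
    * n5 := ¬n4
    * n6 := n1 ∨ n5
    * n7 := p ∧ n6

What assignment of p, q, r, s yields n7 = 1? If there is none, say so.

p=1 q=1 r=0 s=0

Check with p=1 q=1 r=0 s=0:
n1 = s ∧ r = 0 ∧ 0 = 0
n2 = r ∨ n1 = 0 ∨ 0 = 0
n3 = q ∧ n2 = 1 ∧ 0 = 0
n4 = n3 ∨ n2 = 0 ∨ 0 = 0
n5 = ¬n4 = ¬0 = 1
n6 = n1 ∨ n5 = 0 ∨ 1 = 1
n7 = p ∧ n6 = 1 ∧ 1 = 1
So n7 = 1 as required.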